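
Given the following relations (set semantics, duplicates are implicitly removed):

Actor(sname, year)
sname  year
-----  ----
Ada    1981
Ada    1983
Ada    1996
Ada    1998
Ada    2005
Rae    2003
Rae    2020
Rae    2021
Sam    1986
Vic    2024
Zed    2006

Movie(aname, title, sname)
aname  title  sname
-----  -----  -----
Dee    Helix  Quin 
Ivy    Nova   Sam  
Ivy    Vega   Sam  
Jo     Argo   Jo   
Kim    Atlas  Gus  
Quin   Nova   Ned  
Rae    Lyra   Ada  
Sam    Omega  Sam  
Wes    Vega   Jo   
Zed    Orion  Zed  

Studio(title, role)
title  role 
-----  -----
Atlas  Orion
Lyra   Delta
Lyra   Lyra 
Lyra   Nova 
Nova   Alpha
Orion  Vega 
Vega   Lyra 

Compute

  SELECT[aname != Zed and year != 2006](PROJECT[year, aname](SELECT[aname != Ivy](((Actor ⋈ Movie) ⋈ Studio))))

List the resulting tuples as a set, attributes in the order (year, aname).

{(1981, Rae), (1983, Rae), (1996, Rae), (1998, Rae), (2005, Rae)}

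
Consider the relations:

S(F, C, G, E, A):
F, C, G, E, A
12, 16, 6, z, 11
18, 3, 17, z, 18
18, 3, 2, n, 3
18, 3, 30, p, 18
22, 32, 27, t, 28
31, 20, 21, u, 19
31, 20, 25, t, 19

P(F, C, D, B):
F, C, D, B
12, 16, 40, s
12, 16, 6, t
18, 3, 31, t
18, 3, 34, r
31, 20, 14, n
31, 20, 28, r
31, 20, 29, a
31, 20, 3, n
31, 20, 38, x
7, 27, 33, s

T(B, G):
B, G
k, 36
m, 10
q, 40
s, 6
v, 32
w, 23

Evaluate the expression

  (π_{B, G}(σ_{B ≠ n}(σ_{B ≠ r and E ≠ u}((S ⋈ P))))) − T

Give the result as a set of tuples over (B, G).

S ⋈ P (natural join on F, C): {(12, 16, 6, z, 11, 40, s), (12, 16, 6, z, 11, 6, t), (18, 3, 17, z, 18, 31, t), (18, 3, 17, z, 18, 34, r), (18, 3, 2, n, 3, 31, t), (18, 3, 2, n, 3, 34, r), (18, 3, 30, p, 18, 31, t), (18, 3, 30, p, 18, 34, r), (31, 20, 21, u, 19, 14, n), (31, 20, 21, u, 19, 28, r), (31, 20, 21, u, 19, 29, a), (31, 20, 21, u, 19, 3, n), (31, 20, 21, u, 19, 38, x), (31, 20, 25, t, 19, 14, n), (31, 20, 25, t, 19, 28, r), (31, 20, 25, t, 19, 29, a), (31, 20, 25, t, 19, 3, n), (31, 20, 25, t, 19, 38, x)}
Apply σ_{B ≠ r and E ≠ u}; surviving tuples: {(12, 16, 6, z, 11, 40, s), (12, 16, 6, z, 11, 6, t), (18, 3, 17, z, 18, 31, t), (18, 3, 2, n, 3, 31, t), (18, 3, 30, p, 18, 31, t), (31, 20, 25, t, 19, 14, n), (31, 20, 25, t, 19, 29, a), (31, 20, 25, t, 19, 3, n), (31, 20, 25, t, 19, 38, x)}
Apply σ_{B ≠ n}; surviving tuples: {(12, 16, 6, z, 11, 40, s), (12, 16, 6, z, 11, 6, t), (18, 3, 17, z, 18, 31, t), (18, 3, 2, n, 3, 31, t), (18, 3, 30, p, 18, 31, t), (31, 20, 25, t, 19, 29, a), (31, 20, 25, t, 19, 38, x)}
π[B, G]: project onto (B, G) → {(a, 25), (s, 6), (t, 17), (t, 2), (t, 30), (t, 6), (x, 25)}
Taking the difference: {(a, 25), (t, 17), (t, 2), (t, 30), (t, 6), (x, 25)}

{(a, 25), (t, 17), (t, 2), (t, 30), (t, 6), (x, 25)}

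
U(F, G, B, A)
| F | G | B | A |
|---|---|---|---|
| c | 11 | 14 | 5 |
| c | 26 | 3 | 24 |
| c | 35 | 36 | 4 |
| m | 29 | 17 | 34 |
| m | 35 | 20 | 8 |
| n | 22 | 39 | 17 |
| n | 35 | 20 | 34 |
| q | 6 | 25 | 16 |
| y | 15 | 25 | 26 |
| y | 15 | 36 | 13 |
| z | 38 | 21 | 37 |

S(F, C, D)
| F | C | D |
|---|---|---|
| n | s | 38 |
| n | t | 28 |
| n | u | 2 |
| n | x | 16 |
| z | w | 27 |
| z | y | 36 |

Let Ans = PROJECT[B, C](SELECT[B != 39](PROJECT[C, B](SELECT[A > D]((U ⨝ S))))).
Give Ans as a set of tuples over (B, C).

Natural join on F: {(n, 22, 39, 17, s, 38), (n, 22, 39, 17, t, 28), (n, 22, 39, 17, u, 2), (n, 22, 39, 17, x, 16), (n, 35, 20, 34, s, 38), (n, 35, 20, 34, t, 28), (n, 35, 20, 34, u, 2), (n, 35, 20, 34, x, 16), (z, 38, 21, 37, w, 27), (z, 38, 21, 37, y, 36)}
σ[A > D]: keep tuples satisfying A > D → {(n, 22, 39, 17, u, 2), (n, 22, 39, 17, x, 16), (n, 35, 20, 34, t, 28), (n, 35, 20, 34, u, 2), (n, 35, 20, 34, x, 16), (z, 38, 21, 37, w, 27), (z, 38, 21, 37, y, 36)}
Projecting to C, B: {(t, 20), (u, 20), (u, 39), (w, 21), (x, 20), (x, 39), (y, 21)}
σ[B != 39]: keep tuples satisfying B != 39 → {(t, 20), (u, 20), (w, 21), (x, 20), (y, 21)}
Projecting to B, C: {(20, t), (20, u), (20, x), (21, w), (21, y)}

{(20, t), (20, u), (20, x), (21, w), (21, y)}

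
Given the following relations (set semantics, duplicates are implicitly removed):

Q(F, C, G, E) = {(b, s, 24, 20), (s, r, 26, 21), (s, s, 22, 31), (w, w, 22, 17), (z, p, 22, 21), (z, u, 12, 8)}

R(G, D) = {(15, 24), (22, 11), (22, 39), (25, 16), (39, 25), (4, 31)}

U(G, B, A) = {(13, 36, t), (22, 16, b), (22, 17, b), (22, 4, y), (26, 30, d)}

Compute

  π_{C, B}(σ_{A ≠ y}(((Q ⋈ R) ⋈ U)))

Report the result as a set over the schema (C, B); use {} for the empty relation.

Q ⋈ R (natural join on G): {(s, s, 22, 31, 11), (s, s, 22, 31, 39), (w, w, 22, 17, 11), (w, w, 22, 17, 39), (z, p, 22, 21, 11), (z, p, 22, 21, 39)}
(Q ⋈ R) ⋈ U (natural join on G): {(s, s, 22, 31, 11, 16, b), (s, s, 22, 31, 11, 17, b), (s, s, 22, 31, 11, 4, y), (s, s, 22, 31, 39, 16, b), (s, s, 22, 31, 39, 17, b), (s, s, 22, 31, 39, 4, y), (w, w, 22, 17, 11, 16, b), (w, w, 22, 17, 11, 17, b), (w, w, 22, 17, 11, 4, y), (w, w, 22, 17, 39, 16, b), (w, w, 22, 17, 39, 17, b), (w, w, 22, 17, 39, 4, y), (z, p, 22, 21, 11, 16, b), (z, p, 22, 21, 11, 17, b), (z, p, 22, 21, 11, 4, y), (z, p, 22, 21, 39, 16, b), (z, p, 22, 21, 39, 17, b), (z, p, 22, 21, 39, 4, y)}
Filtering on A ≠ y leaves {(s, s, 22, 31, 11, 16, b), (s, s, 22, 31, 11, 17, b), (s, s, 22, 31, 39, 16, b), (s, s, 22, 31, 39, 17, b), (w, w, 22, 17, 11, 16, b), (w, w, 22, 17, 11, 17, b), (w, w, 22, 17, 39, 16, b), (w, w, 22, 17, 39, 17, b), (z, p, 22, 21, 11, 16, b), (z, p, 22, 21, 11, 17, b), (z, p, 22, 21, 39, 16, b), (z, p, 22, 21, 39, 17, b)}.
Projecting to C, B (6 duplicate(s) eliminated): {(p, 16), (p, 17), (s, 16), (s, 17), (w, 16), (w, 17)}

{(p, 16), (p, 17), (s, 16), (s, 17), (w, 16), (w, 17)}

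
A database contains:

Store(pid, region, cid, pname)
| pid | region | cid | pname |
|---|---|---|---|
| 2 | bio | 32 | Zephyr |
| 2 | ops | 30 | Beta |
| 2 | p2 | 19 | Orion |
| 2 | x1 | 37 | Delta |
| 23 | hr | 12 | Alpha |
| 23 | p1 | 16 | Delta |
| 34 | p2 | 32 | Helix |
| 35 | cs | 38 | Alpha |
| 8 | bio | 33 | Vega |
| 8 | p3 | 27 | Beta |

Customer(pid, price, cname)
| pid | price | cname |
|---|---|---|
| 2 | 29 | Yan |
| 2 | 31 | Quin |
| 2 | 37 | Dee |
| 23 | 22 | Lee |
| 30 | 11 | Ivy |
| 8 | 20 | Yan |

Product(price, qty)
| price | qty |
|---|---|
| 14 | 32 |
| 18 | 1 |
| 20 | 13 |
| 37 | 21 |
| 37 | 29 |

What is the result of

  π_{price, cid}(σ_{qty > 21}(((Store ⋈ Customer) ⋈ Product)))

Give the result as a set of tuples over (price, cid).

Store ⋈ Customer (natural join on pid): {(2, bio, 32, Zephyr, 29, Yan), (2, bio, 32, Zephyr, 31, Quin), (2, bio, 32, Zephyr, 37, Dee), (2, ops, 30, Beta, 29, Yan), (2, ops, 30, Beta, 31, Quin), (2, ops, 30, Beta, 37, Dee), (2, p2, 19, Orion, 29, Yan), (2, p2, 19, Orion, 31, Quin), (2, p2, 19, Orion, 37, Dee), (2, x1, 37, Delta, 29, Yan), (2, x1, 37, Delta, 31, Quin), (2, x1, 37, Delta, 37, Dee), (23, hr, 12, Alpha, 22, Lee), (23, p1, 16, Delta, 22, Lee), (8, bio, 33, Vega, 20, Yan), (8, p3, 27, Beta, 20, Yan)}
(Store ⋈ Customer) ⋈ Product (natural join on price): {(2, bio, 32, Zephyr, 37, Dee, 21), (2, bio, 32, Zephyr, 37, Dee, 29), (2, ops, 30, Beta, 37, Dee, 21), (2, ops, 30, Beta, 37, Dee, 29), (2, p2, 19, Orion, 37, Dee, 21), (2, p2, 19, Orion, 37, Dee, 29), (2, x1, 37, Delta, 37, Dee, 21), (2, x1, 37, Delta, 37, Dee, 29), (8, bio, 33, Vega, 20, Yan, 13), (8, p3, 27, Beta, 20, Yan, 13)}
σ[qty > 21]: keep tuples satisfying qty > 21 → {(2, bio, 32, Zephyr, 37, Dee, 29), (2, ops, 30, Beta, 37, Dee, 29), (2, p2, 19, Orion, 37, Dee, 29), (2, x1, 37, Delta, 37, Dee, 29)}
Projecting to price, cid: {(37, 19), (37, 30), (37, 32), (37, 37)}

{(37, 19), (37, 30), (37, 32), (37, 37)}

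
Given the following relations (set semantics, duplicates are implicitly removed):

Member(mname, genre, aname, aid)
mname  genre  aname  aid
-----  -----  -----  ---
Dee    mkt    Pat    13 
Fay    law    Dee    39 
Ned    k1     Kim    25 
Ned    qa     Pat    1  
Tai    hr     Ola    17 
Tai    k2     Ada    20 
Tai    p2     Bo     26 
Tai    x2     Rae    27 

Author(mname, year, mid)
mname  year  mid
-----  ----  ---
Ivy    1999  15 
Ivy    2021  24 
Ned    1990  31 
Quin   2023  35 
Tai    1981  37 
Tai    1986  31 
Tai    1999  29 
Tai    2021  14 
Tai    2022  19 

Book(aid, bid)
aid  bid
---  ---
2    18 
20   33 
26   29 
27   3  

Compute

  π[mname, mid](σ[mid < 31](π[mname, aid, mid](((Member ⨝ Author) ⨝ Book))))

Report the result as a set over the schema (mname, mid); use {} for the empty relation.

{(Tai, 14), (Tai, 19), (Tai, 29)}

Member ⋈ Author (natural join on mname): {(Ned, k1, Kim, 25, 1990, 31), (Ned, qa, Pat, 1, 1990, 31), (Tai, hr, Ola, 17, 1981, 37), (Tai, hr, Ola, 17, 1986, 31), (Tai, hr, Ola, 17, 1999, 29), (Tai, hr, Ola, 17, 2021, 14), (Tai, hr, Ola, 17, 2022, 19), (Tai, k2, Ada, 20, 1981, 37), (Tai, k2, Ada, 20, 1986, 31), (Tai, k2, Ada, 20, 1999, 29), (Tai, k2, Ada, 20, 2021, 14), (Tai, k2, Ada, 20, 2022, 19), (Tai, p2, Bo, 26, 1981, 37), (Tai, p2, Bo, 26, 1986, 31), (Tai, p2, Bo, 26, 1999, 29), (Tai, p2, Bo, 26, 2021, 14), (Tai, p2, Bo, 26, 2022, 19), (Tai, x2, Rae, 27, 1981, 37), (Tai, x2, Rae, 27, 1986, 31), (Tai, x2, Rae, 27, 1999, 29), (Tai, x2, Rae, 27, 2021, 14), (Tai, x2, Rae, 27, 2022, 19)}
(Member ⨝ Author) ⋈ Book (natural join on aid): {(Tai, k2, Ada, 20, 1981, 37, 33), (Tai, k2, Ada, 20, 1986, 31, 33), (Tai, k2, Ada, 20, 1999, 29, 33), (Tai, k2, Ada, 20, 2021, 14, 33), (Tai, k2, Ada, 20, 2022, 19, 33), (Tai, p2, Bo, 26, 1981, 37, 29), (Tai, p2, Bo, 26, 1986, 31, 29), (Tai, p2, Bo, 26, 1999, 29, 29), (Tai, p2, Bo, 26, 2021, 14, 29), (Tai, p2, Bo, 26, 2022, 19, 29), (Tai, x2, Rae, 27, 1981, 37, 3), (Tai, x2, Rae, 27, 1986, 31, 3), (Tai, x2, Rae, 27, 1999, 29, 3), (Tai, x2, Rae, 27, 2021, 14, 3), (Tai, x2, Rae, 27, 2022, 19, 3)}
π[mname, aid, mid]: project onto (mname, aid, mid) → {(Tai, 20, 14), (Tai, 20, 19), (Tai, 20, 29), (Tai, 20, 31), (Tai, 20, 37), (Tai, 26, 14), (Tai, 26, 19), (Tai, 26, 29), (Tai, 26, 31), (Tai, 26, 37), (Tai, 27, 14), (Tai, 27, 19), (Tai, 27, 29), (Tai, 27, 31), (Tai, 27, 37)}
Filtering on mid < 31 leaves {(Tai, 20, 14), (Tai, 20, 19), (Tai, 20, 29), (Tai, 26, 14), (Tai, 26, 19), (Tai, 26, 29), (Tai, 27, 14), (Tai, 27, 19), (Tai, 27, 29)}.
π[mname, mid]: project onto (mname, mid) (6 duplicate(s) eliminated) → {(Tai, 14), (Tai, 19), (Tai, 29)}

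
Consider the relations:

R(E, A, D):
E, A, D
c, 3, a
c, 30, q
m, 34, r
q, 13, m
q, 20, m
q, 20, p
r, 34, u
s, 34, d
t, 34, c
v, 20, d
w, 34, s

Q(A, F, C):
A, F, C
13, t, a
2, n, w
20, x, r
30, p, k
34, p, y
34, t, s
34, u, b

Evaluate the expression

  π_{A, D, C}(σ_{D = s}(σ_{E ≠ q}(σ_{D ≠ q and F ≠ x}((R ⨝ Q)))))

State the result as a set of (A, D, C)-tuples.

R ⋈ Q (natural join on A): {(c, 30, q, p, k), (m, 34, r, p, y), (m, 34, r, t, s), (m, 34, r, u, b), (q, 13, m, t, a), (q, 20, m, x, r), (q, 20, p, x, r), (r, 34, u, p, y), (r, 34, u, t, s), (r, 34, u, u, b), (s, 34, d, p, y), (s, 34, d, t, s), (s, 34, d, u, b), (t, 34, c, p, y), (t, 34, c, t, s), (t, 34, c, u, b), (v, 20, d, x, r), (w, 34, s, p, y), (w, 34, s, t, s), (w, 34, s, u, b)}
σ[D ≠ q and F ≠ x]: keep tuples satisfying D ≠ q and F ≠ x → {(m, 34, r, p, y), (m, 34, r, t, s), (m, 34, r, u, b), (q, 13, m, t, a), (r, 34, u, p, y), (r, 34, u, t, s), (r, 34, u, u, b), (s, 34, d, p, y), (s, 34, d, t, s), (s, 34, d, u, b), (t, 34, c, p, y), (t, 34, c, t, s), (t, 34, c, u, b), (w, 34, s, p, y), (w, 34, s, t, s), (w, 34, s, u, b)}
σ[E ≠ q]: keep tuples satisfying E ≠ q → {(m, 34, r, p, y), (m, 34, r, t, s), (m, 34, r, u, b), (r, 34, u, p, y), (r, 34, u, t, s), (r, 34, u, u, b), (s, 34, d, p, y), (s, 34, d, t, s), (s, 34, d, u, b), (t, 34, c, p, y), (t, 34, c, t, s), (t, 34, c, u, b), (w, 34, s, p, y), (w, 34, s, t, s), (w, 34, s, u, b)}
σ[D = s]: keep tuples satisfying D = s → {(w, 34, s, p, y), (w, 34, s, t, s), (w, 34, s, u, b)}
π[A, D, C]: project onto (A, D, C) → {(34, s, b), (34, s, s), (34, s, y)}

{(34, s, b), (34, s, s), (34, s, y)}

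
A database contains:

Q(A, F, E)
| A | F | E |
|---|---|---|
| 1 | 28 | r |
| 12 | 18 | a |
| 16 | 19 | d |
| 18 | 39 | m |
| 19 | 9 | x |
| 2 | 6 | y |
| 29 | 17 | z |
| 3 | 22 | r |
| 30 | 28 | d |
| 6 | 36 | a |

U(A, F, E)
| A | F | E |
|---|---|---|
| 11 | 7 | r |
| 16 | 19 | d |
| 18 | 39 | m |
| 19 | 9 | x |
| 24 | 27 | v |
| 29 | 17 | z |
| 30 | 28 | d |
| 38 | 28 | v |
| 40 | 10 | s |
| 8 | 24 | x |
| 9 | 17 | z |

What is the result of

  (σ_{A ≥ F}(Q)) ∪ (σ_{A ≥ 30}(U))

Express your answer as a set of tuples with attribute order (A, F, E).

{(19, 9, x), (29, 17, z), (30, 28, d), (38, 28, v), (40, 10, s)}

Selection A ≥ F: {(19, 9, x), (29, 17, z), (30, 28, d)}
Selection A ≥ 30: {(30, 28, d), (38, 28, v), (40, 10, s)}
Set union of the two operands is {(19, 9, x), (29, 17, z), (30, 28, d), (38, 28, v), (40, 10, s)}.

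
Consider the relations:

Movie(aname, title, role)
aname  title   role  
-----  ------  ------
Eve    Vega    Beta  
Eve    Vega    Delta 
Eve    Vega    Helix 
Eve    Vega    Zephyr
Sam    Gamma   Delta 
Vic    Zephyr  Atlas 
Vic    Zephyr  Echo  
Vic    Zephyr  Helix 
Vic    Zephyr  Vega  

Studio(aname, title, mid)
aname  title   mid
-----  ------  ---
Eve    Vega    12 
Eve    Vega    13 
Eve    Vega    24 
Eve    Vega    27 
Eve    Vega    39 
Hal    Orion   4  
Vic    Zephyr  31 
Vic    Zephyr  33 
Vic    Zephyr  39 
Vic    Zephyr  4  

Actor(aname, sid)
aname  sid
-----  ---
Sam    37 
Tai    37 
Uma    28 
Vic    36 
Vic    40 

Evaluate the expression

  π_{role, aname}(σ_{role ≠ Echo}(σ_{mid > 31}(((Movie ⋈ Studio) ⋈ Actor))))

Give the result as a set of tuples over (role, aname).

Movie ⋈ Studio (natural join on aname, title): {(Eve, Vega, Beta, 12), (Eve, Vega, Beta, 13), (Eve, Vega, Beta, 24), (Eve, Vega, Beta, 27), (Eve, Vega, Beta, 39), (Eve, Vega, Delta, 12), (Eve, Vega, Delta, 13), (Eve, Vega, Delta, 24), (Eve, Vega, Delta, 27), (Eve, Vega, Delta, 39), (Eve, Vega, Helix, 12), (Eve, Vega, Helix, 13), (Eve, Vega, Helix, 24), (Eve, Vega, Helix, 27), (Eve, Vega, Helix, 39), (Eve, Vega, Zephyr, 12), (Eve, Vega, Zephyr, 13), (Eve, Vega, Zephyr, 24), (Eve, Vega, Zephyr, 27), (Eve, Vega, Zephyr, 39), (Vic, Zephyr, Atlas, 31), (Vic, Zephyr, Atlas, 33), (Vic, Zephyr, Atlas, 39), (Vic, Zephyr, Atlas, 4), (Vic, Zephyr, Echo, 31), (Vic, Zephyr, Echo, 33), (Vic, Zephyr, Echo, 39), (Vic, Zephyr, Echo, 4), (Vic, Zephyr, Helix, 31), (Vic, Zephyr, Helix, 33), (Vic, Zephyr, Helix, 39), (Vic, Zephyr, Helix, 4), (Vic, Zephyr, Vega, 31), (Vic, Zephyr, Vega, 33), (Vic, Zephyr, Vega, 39), (Vic, Zephyr, Vega, 4)}
(Movie ⋈ Studio) ⋈ Actor (natural join on aname): {(Vic, Zephyr, Atlas, 31, 36), (Vic, Zephyr, Atlas, 31, 40), (Vic, Zephyr, Atlas, 33, 36), (Vic, Zephyr, Atlas, 33, 40), (Vic, Zephyr, Atlas, 39, 36), (Vic, Zephyr, Atlas, 39, 40), (Vic, Zephyr, Atlas, 4, 36), (Vic, Zephyr, Atlas, 4, 40), (Vic, Zephyr, Echo, 31, 36), (Vic, Zephyr, Echo, 31, 40), (Vic, Zephyr, Echo, 33, 36), (Vic, Zephyr, Echo, 33, 40), (Vic, Zephyr, Echo, 39, 36), (Vic, Zephyr, Echo, 39, 40), (Vic, Zephyr, Echo, 4, 36), (Vic, Zephyr, Echo, 4, 40), (Vic, Zephyr, Helix, 31, 36), (Vic, Zephyr, Helix, 31, 40), (Vic, Zephyr, Helix, 33, 36), (Vic, Zephyr, Helix, 33, 40), (Vic, Zephyr, Helix, 39, 36), (Vic, Zephyr, Helix, 39, 40), (Vic, Zephyr, Helix, 4, 36), (Vic, Zephyr, Helix, 4, 40), (Vic, Zephyr, Vega, 31, 36), (Vic, Zephyr, Vega, 31, 40), (Vic, Zephyr, Vega, 33, 36), (Vic, Zephyr, Vega, 33, 40), (Vic, Zephyr, Vega, 39, 36), (Vic, Zephyr, Vega, 39, 40), (Vic, Zephyr, Vega, 4, 36), (Vic, Zephyr, Vega, 4, 40)}
Selection mid > 31: {(Vic, Zephyr, Atlas, 33, 36), (Vic, Zephyr, Atlas, 33, 40), (Vic, Zephyr, Atlas, 39, 36), (Vic, Zephyr, Atlas, 39, 40), (Vic, Zephyr, Echo, 33, 36), (Vic, Zephyr, Echo, 33, 40), (Vic, Zephyr, Echo, 39, 36), (Vic, Zephyr, Echo, 39, 40), (Vic, Zephyr, Helix, 33, 36), (Vic, Zephyr, Helix, 33, 40), (Vic, Zephyr, Helix, 39, 36), (Vic, Zephyr, Helix, 39, 40), (Vic, Zephyr, Vega, 33, 36), (Vic, Zephyr, Vega, 33, 40), (Vic, Zephyr, Vega, 39, 36), (Vic, Zephyr, Vega, 39, 40)}
Selection role ≠ Echo: {(Vic, Zephyr, Atlas, 33, 36), (Vic, Zephyr, Atlas, 33, 40), (Vic, Zephyr, Atlas, 39, 36), (Vic, Zephyr, Atlas, 39, 40), (Vic, Zephyr, Helix, 33, 36), (Vic, Zephyr, Helix, 33, 40), (Vic, Zephyr, Helix, 39, 36), (Vic, Zephyr, Helix, 39, 40), (Vic, Zephyr, Vega, 33, 36), (Vic, Zephyr, Vega, 33, 40), (Vic, Zephyr, Vega, 39, 36), (Vic, Zephyr, Vega, 39, 40)}
Projecting to role, aname (9 duplicate(s) eliminated): {(Atlas, Vic), (Helix, Vic), (Vega, Vic)}

{(Atlas, Vic), (Helix, Vic), (Vega, Vic)}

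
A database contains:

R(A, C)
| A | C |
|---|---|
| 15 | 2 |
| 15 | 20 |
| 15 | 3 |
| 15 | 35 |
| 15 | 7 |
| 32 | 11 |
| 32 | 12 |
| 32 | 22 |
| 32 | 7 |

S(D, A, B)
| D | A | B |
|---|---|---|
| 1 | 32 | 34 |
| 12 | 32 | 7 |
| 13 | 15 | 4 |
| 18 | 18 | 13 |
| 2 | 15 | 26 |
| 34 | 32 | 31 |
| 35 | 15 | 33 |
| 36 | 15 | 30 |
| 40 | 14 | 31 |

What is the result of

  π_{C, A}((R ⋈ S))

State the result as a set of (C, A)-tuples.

{(11, 32), (12, 32), (2, 15), (20, 15), (22, 32), (3, 15), (35, 15), (7, 15), (7, 32)}

Joining R and S on A yields {(15, 2, 13, 4), (15, 2, 2, 26), (15, 2, 35, 33), (15, 2, 36, 30), (15, 20, 13, 4), (15, 20, 2, 26), (15, 20, 35, 33), (15, 20, 36, 30), (15, 3, 13, 4), (15, 3, 2, 26), (15, 3, 35, 33), (15, 3, 36, 30), (15, 35, 13, 4), (15, 35, 2, 26), (15, 35, 35, 33), (15, 35, 36, 30), (15, 7, 13, 4), (15, 7, 2, 26), (15, 7, 35, 33), (15, 7, 36, 30), (32, 11, 1, 34), (32, 11, 12, 7), (32, 11, 34, 31), (32, 12, 1, 34), (32, 12, 12, 7), (32, 12, 34, 31), (32, 22, 1, 34), (32, 22, 12, 7), (32, 22, 34, 31), (32, 7, 1, 34), (32, 7, 12, 7), (32, 7, 34, 31)}.
Keep only column(s) C, A (23 duplicate(s) eliminated): {(11, 32), (12, 32), (2, 15), (20, 15), (22, 32), (3, 15), (35, 15), (7, 15), (7, 32)}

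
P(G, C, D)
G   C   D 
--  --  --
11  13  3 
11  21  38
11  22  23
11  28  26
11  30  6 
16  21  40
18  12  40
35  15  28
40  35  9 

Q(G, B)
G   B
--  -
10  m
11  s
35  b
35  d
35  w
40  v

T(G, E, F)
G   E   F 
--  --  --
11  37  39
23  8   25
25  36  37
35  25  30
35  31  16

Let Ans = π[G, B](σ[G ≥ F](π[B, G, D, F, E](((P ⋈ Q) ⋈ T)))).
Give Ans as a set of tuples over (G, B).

P ⋈ Q (natural join on G): {(11, 13, 3, s), (11, 21, 38, s), (11, 22, 23, s), (11, 28, 26, s), (11, 30, 6, s), (35, 15, 28, b), (35, 15, 28, d), (35, 15, 28, w), (40, 35, 9, v)}
(P ⋈ Q) ⋈ T (natural join on G): {(11, 13, 3, s, 37, 39), (11, 21, 38, s, 37, 39), (11, 22, 23, s, 37, 39), (11, 28, 26, s, 37, 39), (11, 30, 6, s, 37, 39), (35, 15, 28, b, 25, 30), (35, 15, 28, b, 31, 16), (35, 15, 28, d, 25, 30), (35, 15, 28, d, 31, 16), (35, 15, 28, w, 25, 30), (35, 15, 28, w, 31, 16)}
Keep only column(s) B, G, D, F, E: {(b, 35, 28, 16, 31), (b, 35, 28, 30, 25), (d, 35, 28, 16, 31), (d, 35, 28, 30, 25), (s, 11, 23, 39, 37), (s, 11, 26, 39, 37), (s, 11, 3, 39, 37), (s, 11, 38, 39, 37), (s, 11, 6, 39, 37), (w, 35, 28, 16, 31), (w, 35, 28, 30, 25)}
σ[G ≥ F]: keep tuples satisfying G ≥ F → {(b, 35, 28, 16, 31), (b, 35, 28, 30, 25), (d, 35, 28, 16, 31), (d, 35, 28, 30, 25), (w, 35, 28, 16, 31), (w, 35, 28, 30, 25)}
Keep only column(s) G, B (3 duplicate(s) eliminated): {(35, b), (35, d), (35, w)}

{(35, b), (35, d), (35, w)}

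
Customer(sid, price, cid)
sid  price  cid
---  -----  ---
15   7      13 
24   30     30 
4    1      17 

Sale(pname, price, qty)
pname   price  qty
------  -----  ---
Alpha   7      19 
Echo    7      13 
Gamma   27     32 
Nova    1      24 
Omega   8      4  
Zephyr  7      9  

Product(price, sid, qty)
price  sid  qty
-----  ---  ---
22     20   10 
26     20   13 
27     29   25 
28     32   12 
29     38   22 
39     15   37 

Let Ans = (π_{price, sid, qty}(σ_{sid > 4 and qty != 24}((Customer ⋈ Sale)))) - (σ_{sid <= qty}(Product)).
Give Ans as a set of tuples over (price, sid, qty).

Joining Customer and Sale on price yields {(15, 7, 13, Alpha, 19), (15, 7, 13, Echo, 13), (15, 7, 13, Zephyr, 9), (4, 1, 17, Nova, 24)}.
σ[sid > 4 and qty != 24]: keep tuples satisfying sid > 4 and qty != 24 → {(15, 7, 13, Alpha, 19), (15, 7, 13, Echo, 13), (15, 7, 13, Zephyr, 9)}
π_{price, sid, qty} gives {(7, 15, 13), (7, 15, 19), (7, 15, 9)}.
σ[sid <= qty]: keep tuples satisfying sid <= qty → {(39, 15, 37)}
Set difference of the two operands is {(7, 15, 13), (7, 15, 19), (7, 15, 9)}.

{(7, 15, 13), (7, 15, 19), (7, 15, 9)}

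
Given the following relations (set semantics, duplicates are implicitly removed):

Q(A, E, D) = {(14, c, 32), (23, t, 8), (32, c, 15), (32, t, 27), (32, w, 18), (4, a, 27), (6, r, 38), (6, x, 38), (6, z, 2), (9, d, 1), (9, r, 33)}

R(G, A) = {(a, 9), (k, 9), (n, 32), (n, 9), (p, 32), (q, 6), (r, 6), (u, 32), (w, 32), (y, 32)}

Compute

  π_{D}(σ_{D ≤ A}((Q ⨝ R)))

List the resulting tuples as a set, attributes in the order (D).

{1, 15, 18, 2, 27}

Q ⋈ R (natural join on A): {(32, c, 15, n), (32, c, 15, p), (32, c, 15, u), (32, c, 15, w), (32, c, 15, y), (32, t, 27, n), (32, t, 27, p), (32, t, 27, u), (32, t, 27, w), (32, t, 27, y), (32, w, 18, n), (32, w, 18, p), (32, w, 18, u), (32, w, 18, w), (32, w, 18, y), (6, r, 38, q), (6, r, 38, r), (6, x, 38, q), (6, x, 38, r), (6, z, 2, q), (6, z, 2, r), (9, d, 1, a), (9, d, 1, k), (9, d, 1, n), (9, r, 33, a), (9, r, 33, k), (9, r, 33, n)}
Filtering on D ≤ A leaves {(32, c, 15, n), (32, c, 15, p), (32, c, 15, u), (32, c, 15, w), (32, c, 15, y), (32, t, 27, n), (32, t, 27, p), (32, t, 27, u), (32, t, 27, w), (32, t, 27, y), (32, w, 18, n), (32, w, 18, p), (32, w, 18, u), (32, w, 18, w), (32, w, 18, y), (6, z, 2, q), (6, z, 2, r), (9, d, 1, a), (9, d, 1, k), (9, d, 1, n)}.
π_{D} gives {1, 15, 18, 2, 27} (15 duplicate(s) eliminated).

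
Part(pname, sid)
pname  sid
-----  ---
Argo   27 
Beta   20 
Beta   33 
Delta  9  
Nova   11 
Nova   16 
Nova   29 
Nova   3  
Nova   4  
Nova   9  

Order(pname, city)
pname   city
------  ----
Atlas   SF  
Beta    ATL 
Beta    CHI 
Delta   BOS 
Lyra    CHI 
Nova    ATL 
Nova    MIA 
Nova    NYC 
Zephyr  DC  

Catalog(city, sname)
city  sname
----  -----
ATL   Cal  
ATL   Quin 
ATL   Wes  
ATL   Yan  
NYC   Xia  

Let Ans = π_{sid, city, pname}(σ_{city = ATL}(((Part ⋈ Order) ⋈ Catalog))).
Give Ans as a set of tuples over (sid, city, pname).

Natural join on pname: {(Beta, 20, ATL), (Beta, 20, CHI), (Beta, 33, ATL), (Beta, 33, CHI), (Delta, 9, BOS), (Nova, 11, ATL), (Nova, 11, MIA), (Nova, 11, NYC), (Nova, 16, ATL), (Nova, 16, MIA), (Nova, 16, NYC), (Nova, 29, ATL), (Nova, 29, MIA), (Nova, 29, NYC), (Nova, 3, ATL), (Nova, 3, MIA), (Nova, 3, NYC), (Nova, 4, ATL), (Nova, 4, MIA), (Nova, 4, NYC), (Nova, 9, ATL), (Nova, 9, MIA), (Nova, 9, NYC)}
Natural join on city: {(Beta, 20, ATL, Cal), (Beta, 20, ATL, Quin), (Beta, 20, ATL, Wes), (Beta, 20, ATL, Yan), (Beta, 33, ATL, Cal), (Beta, 33, ATL, Quin), (Beta, 33, ATL, Wes), (Beta, 33, ATL, Yan), (Nova, 11, ATL, Cal), (Nova, 11, ATL, Quin), (Nova, 11, ATL, Wes), (Nova, 11, ATL, Yan), (Nova, 11, NYC, Xia), (Nova, 16, ATL, Cal), (Nova, 16, ATL, Quin), (Nova, 16, ATL, Wes), (Nova, 16, ATL, Yan), (Nova, 16, NYC, Xia), (Nova, 29, ATL, Cal), (Nova, 29, ATL, Quin), (Nova, 29, ATL, Wes), (Nova, 29, ATL, Yan), (Nova, 29, NYC, Xia), (Nova, 3, ATL, Cal), (Nova, 3, ATL, Quin), (Nova, 3, ATL, Wes), (Nova, 3, ATL, Yan), (Nova, 3, NYC, Xia), (Nova, 4, ATL, Cal), (Nova, 4, ATL, Quin), (Nova, 4, ATL, Wes), (Nova, 4, ATL, Yan), (Nova, 4, NYC, Xia), (Nova, 9, ATL, Cal), (Nova, 9, ATL, Quin), (Nova, 9, ATL, Wes), (Nova, 9, ATL, Yan), (Nova, 9, NYC, Xia)}
σ[city = ATL]: keep tuples satisfying city = ATL → {(Beta, 20, ATL, Cal), (Beta, 20, ATL, Quin), (Beta, 20, ATL, Wes), (Beta, 20, ATL, Yan), (Beta, 33, ATL, Cal), (Beta, 33, ATL, Quin), (Beta, 33, ATL, Wes), (Beta, 33, ATL, Yan), (Nova, 11, ATL, Cal), (Nova, 11, ATL, Quin), (Nova, 11, ATL, Wes), (Nova, 11, ATL, Yan), (Nova, 16, ATL, Cal), (Nova, 16, ATL, Quin), (Nova, 16, ATL, Wes), (Nova, 16, ATL, Yan), (Nova, 29, ATL, Cal), (Nova, 29, ATL, Quin), (Nova, 29, ATL, Wes), (Nova, 29, ATL, Yan), (Nova, 3, ATL, Cal), (Nova, 3, ATL, Quin), (Nova, 3, ATL, Wes), (Nova, 3, ATL, Yan), (Nova, 4, ATL, Cal), (Nova, 4, ATL, Quin), (Nova, 4, ATL, Wes), (Nova, 4, ATL, Yan), (Nova, 9, ATL, Cal), (Nova, 9, ATL, Quin), (Nova, 9, ATL, Wes), (Nova, 9, ATL, Yan)}
π[sid, city, pname]: project onto (sid, city, pname) (24 duplicate(s) eliminated) → {(11, ATL, Nova), (16, ATL, Nova), (20, ATL, Beta), (29, ATL, Nova), (3, ATL, Nova), (33, ATL, Beta), (4, ATL, Nova), (9, ATL, Nova)}

{(11, ATL, Nova), (16, ATL, Nova), (20, ATL, Beta), (29, ATL, Nova), (3, ATL, Nova), (33, ATL, Beta), (4, ATL, Nova), (9, ATL, Nova)}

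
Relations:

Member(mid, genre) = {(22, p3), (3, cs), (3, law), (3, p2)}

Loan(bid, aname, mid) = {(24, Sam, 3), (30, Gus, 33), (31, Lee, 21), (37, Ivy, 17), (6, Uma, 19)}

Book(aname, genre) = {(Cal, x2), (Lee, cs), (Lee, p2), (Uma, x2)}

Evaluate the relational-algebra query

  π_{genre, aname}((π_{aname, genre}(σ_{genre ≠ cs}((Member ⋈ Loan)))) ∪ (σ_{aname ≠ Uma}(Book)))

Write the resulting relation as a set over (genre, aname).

Joining Member and Loan on mid yields {(3, cs, 24, Sam), (3, law, 24, Sam), (3, p2, 24, Sam)}.
σ[genre ≠ cs]: keep tuples satisfying genre ≠ cs → {(3, law, 24, Sam), (3, p2, 24, Sam)}
π[aname, genre]: project onto (aname, genre) → {(Sam, law), (Sam, p2)}
σ[aname ≠ Uma]: keep tuples satisfying aname ≠ Uma → {(Cal, x2), (Lee, cs), (Lee, p2)}
Union: {(Sam, law), (Sam, p2)} with {(Cal, x2), (Lee, cs), (Lee, p2)} → {(Cal, x2), (Lee, cs), (Lee, p2), (Sam, law), (Sam, p2)}
π[genre, aname]: project onto (genre, aname) → {(cs, Lee), (law, Sam), (p2, Lee), (p2, Sam), (x2, Cal)}

{(cs, Lee), (law, Sam), (p2, Lee), (p2, Sam), (x2, Cal)}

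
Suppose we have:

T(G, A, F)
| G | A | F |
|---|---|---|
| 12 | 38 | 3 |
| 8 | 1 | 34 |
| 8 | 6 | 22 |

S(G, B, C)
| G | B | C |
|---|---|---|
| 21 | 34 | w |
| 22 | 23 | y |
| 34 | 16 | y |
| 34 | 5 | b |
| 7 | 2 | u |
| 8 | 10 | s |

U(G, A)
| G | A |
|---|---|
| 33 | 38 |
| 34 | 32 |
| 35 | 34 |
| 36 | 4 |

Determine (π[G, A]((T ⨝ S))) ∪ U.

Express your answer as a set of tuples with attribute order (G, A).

Natural join on G: {(8, 1, 34, 10, s), (8, 6, 22, 10, s)}
Keep only column(s) G, A: {(8, 1), (8, 6)}
Union: {(8, 1), (8, 6)} with {(33, 38), (34, 32), (35, 34), (36, 4)} → {(33, 38), (34, 32), (35, 34), (36, 4), (8, 1), (8, 6)}

{(33, 38), (34, 32), (35, 34), (36, 4), (8, 1), (8, 6)}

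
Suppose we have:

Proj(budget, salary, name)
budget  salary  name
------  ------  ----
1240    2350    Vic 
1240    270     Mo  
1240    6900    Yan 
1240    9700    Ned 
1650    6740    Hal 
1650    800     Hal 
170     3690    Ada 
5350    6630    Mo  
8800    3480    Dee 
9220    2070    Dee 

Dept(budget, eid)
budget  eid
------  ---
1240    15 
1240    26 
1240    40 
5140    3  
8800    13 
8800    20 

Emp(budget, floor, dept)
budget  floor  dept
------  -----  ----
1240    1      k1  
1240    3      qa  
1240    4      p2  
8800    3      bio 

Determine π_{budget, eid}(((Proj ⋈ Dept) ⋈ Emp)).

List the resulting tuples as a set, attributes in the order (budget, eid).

{(1240, 15), (1240, 26), (1240, 40), (8800, 13), (8800, 20)}

Proj ⋈ Dept (natural join on budget): {(1240, 2350, Vic, 15), (1240, 2350, Vic, 26), (1240, 2350, Vic, 40), (1240, 270, Mo, 15), (1240, 270, Mo, 26), (1240, 270, Mo, 40), (1240, 6900, Yan, 15), (1240, 6900, Yan, 26), (1240, 6900, Yan, 40), (1240, 9700, Ned, 15), (1240, 9700, Ned, 26), (1240, 9700, Ned, 40), (8800, 3480, Dee, 13), (8800, 3480, Dee, 20)}
(Proj ⋈ Dept) ⋈ Emp (natural join on budget): {(1240, 2350, Vic, 15, 1, k1), (1240, 2350, Vic, 15, 3, qa), (1240, 2350, Vic, 15, 4, p2), (1240, 2350, Vic, 26, 1, k1), (1240, 2350, Vic, 26, 3, qa), (1240, 2350, Vic, 26, 4, p2), (1240, 2350, Vic, 40, 1, k1), (1240, 2350, Vic, 40, 3, qa), (1240, 2350, Vic, 40, 4, p2), (1240, 270, Mo, 15, 1, k1), (1240, 270, Mo, 15, 3, qa), (1240, 270, Mo, 15, 4, p2), (1240, 270, Mo, 26, 1, k1), (1240, 270, Mo, 26, 3, qa), (1240, 270, Mo, 26, 4, p2), (1240, 270, Mo, 40, 1, k1), (1240, 270, Mo, 40, 3, qa), (1240, 270, Mo, 40, 4, p2), (1240, 6900, Yan, 15, 1, k1), (1240, 6900, Yan, 15, 3, qa), (1240, 6900, Yan, 15, 4, p2), (1240, 6900, Yan, 26, 1, k1), (1240, 6900, Yan, 26, 3, qa), (1240, 6900, Yan, 26, 4, p2), (1240, 6900, Yan, 40, 1, k1), (1240, 6900, Yan, 40, 3, qa), (1240, 6900, Yan, 40, 4, p2), (1240, 9700, Ned, 15, 1, k1), (1240, 9700, Ned, 15, 3, qa), (1240, 9700, Ned, 15, 4, p2), (1240, 9700, Ned, 26, 1, k1), (1240, 9700, Ned, 26, 3, qa), (1240, 9700, Ned, 26, 4, p2), (1240, 9700, Ned, 40, 1, k1), (1240, 9700, Ned, 40, 3, qa), (1240, 9700, Ned, 40, 4, p2), (8800, 3480, Dee, 13, 3, bio), (8800, 3480, Dee, 20, 3, bio)}
π_{budget, eid} gives {(1240, 15), (1240, 26), (1240, 40), (8800, 13), (8800, 20)} (33 duplicate(s) eliminated).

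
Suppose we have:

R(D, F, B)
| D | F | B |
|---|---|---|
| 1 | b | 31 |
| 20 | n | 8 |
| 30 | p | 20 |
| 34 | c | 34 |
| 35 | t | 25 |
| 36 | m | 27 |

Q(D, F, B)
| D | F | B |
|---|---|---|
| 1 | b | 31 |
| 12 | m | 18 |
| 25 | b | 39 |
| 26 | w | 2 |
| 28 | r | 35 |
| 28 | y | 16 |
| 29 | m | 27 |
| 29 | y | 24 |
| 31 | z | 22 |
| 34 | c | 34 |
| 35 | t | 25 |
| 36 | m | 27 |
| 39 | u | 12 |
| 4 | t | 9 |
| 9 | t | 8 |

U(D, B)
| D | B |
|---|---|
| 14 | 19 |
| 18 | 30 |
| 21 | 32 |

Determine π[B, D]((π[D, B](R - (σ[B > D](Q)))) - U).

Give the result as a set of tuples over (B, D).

{(20, 30), (25, 35), (27, 36), (34, 34), (8, 20)}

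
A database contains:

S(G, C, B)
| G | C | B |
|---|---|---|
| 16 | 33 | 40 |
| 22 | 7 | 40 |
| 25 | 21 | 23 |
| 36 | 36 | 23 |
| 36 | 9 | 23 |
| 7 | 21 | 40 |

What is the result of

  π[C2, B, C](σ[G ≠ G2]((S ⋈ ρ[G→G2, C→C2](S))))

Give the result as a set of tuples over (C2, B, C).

{(21, 23, 36), (21, 23, 9), (21, 40, 33), (21, 40, 7), (33, 40, 21), (33, 40, 7), (36, 23, 21), (7, 40, 21), (7, 40, 33), (9, 23, 21)}

ρ[G→G2, C→C2]: schema becomes (G2, C2, B); tuples unchanged.
Natural join on B: {(16, 33, 40, 16, 33), (16, 33, 40, 22, 7), (16, 33, 40, 7, 21), (22, 7, 40, 16, 33), (22, 7, 40, 22, 7), (22, 7, 40, 7, 21), (25, 21, 23, 25, 21), (25, 21, 23, 36, 36), (25, 21, 23, 36, 9), (36, 36, 23, 25, 21), (36, 36, 23, 36, 36), (36, 36, 23, 36, 9), (36, 9, 23, 25, 21), (36, 9, 23, 36, 36), (36, 9, 23, 36, 9), (7, 21, 40, 16, 33), (7, 21, 40, 22, 7), (7, 21, 40, 7, 21)}
σ[G ≠ G2]: keep tuples satisfying G ≠ G2 → {(16, 33, 40, 22, 7), (16, 33, 40, 7, 21), (22, 7, 40, 16, 33), (22, 7, 40, 7, 21), (25, 21, 23, 36, 36), (25, 21, 23, 36, 9), (36, 36, 23, 25, 21), (36, 9, 23, 25, 21), (7, 21, 40, 16, 33), (7, 21, 40, 22, 7)}
π[C2, B, C]: project onto (C2, B, C) → {(21, 23, 36), (21, 23, 9), (21, 40, 33), (21, 40, 7), (33, 40, 21), (33, 40, 7), (36, 23, 21), (7, 40, 21), (7, 40, 33), (9, 23, 21)}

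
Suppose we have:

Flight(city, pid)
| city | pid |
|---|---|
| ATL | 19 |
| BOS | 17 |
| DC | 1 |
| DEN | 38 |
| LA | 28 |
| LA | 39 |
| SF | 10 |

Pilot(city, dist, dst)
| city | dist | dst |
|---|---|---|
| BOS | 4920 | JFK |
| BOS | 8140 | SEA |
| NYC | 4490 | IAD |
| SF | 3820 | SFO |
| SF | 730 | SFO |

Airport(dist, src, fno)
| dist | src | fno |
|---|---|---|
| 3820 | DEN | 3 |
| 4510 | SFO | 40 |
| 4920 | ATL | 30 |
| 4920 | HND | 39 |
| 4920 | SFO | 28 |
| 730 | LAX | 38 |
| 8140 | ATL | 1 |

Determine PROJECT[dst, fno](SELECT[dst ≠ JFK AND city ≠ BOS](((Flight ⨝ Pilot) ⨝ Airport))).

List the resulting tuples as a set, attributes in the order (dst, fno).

Flight ⋈ Pilot (natural join on city): {(BOS, 17, 4920, JFK), (BOS, 17, 8140, SEA), (SF, 10, 3820, SFO), (SF, 10, 730, SFO)}
(Flight ⨝ Pilot) ⋈ Airport (natural join on dist): {(BOS, 17, 4920, JFK, ATL, 30), (BOS, 17, 4920, JFK, HND, 39), (BOS, 17, 4920, JFK, SFO, 28), (BOS, 17, 8140, SEA, ATL, 1), (SF, 10, 3820, SFO, DEN, 3), (SF, 10, 730, SFO, LAX, 38)}
Apply σ_{dst ≠ JFK AND city ≠ BOS}; surviving tuples: {(SF, 10, 3820, SFO, DEN, 3), (SF, 10, 730, SFO, LAX, 38)}
π_{dst, fno} gives {(SFO, 3), (SFO, 38)}.

{(SFO, 3), (SFO, 38)}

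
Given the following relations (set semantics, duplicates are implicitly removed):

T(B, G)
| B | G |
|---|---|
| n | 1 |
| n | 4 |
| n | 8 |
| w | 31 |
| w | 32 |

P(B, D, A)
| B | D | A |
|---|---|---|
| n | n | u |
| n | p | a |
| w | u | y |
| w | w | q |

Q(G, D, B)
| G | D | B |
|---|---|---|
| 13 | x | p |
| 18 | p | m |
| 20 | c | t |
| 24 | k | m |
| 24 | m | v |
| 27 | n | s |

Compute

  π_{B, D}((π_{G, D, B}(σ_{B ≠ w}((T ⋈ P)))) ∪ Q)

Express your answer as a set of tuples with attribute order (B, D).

Joining T and P on B yields {(n, 1, n, u), (n, 1, p, a), (n, 4, n, u), (n, 4, p, a), (n, 8, n, u), (n, 8, p, a), (w, 31, u, y), (w, 31, w, q), (w, 32, u, y), (w, 32, w, q)}.
Selection B ≠ w: {(n, 1, n, u), (n, 1, p, a), (n, 4, n, u), (n, 4, p, a), (n, 8, n, u), (n, 8, p, a)}
Projecting to G, D, B: {(1, n, n), (1, p, n), (4, n, n), (4, p, n), (8, n, n), (8, p, n)}
Set union of the two operands is {(1, n, n), (1, p, n), (13, x, p), (18, p, m), (20, c, t), (24, k, m), (24, m, v), (27, n, s), (4, n, n), (4, p, n), (8, n, n), (8, p, n)}.
Projecting to B, D (4 duplicate(s) eliminated): {(m, k), (m, p), (n, n), (n, p), (p, x), (s, n), (t, c), (v, m)}

{(m, k), (m, p), (n, n), (n, p), (p, x), (s, n), (t, c), (v, m)}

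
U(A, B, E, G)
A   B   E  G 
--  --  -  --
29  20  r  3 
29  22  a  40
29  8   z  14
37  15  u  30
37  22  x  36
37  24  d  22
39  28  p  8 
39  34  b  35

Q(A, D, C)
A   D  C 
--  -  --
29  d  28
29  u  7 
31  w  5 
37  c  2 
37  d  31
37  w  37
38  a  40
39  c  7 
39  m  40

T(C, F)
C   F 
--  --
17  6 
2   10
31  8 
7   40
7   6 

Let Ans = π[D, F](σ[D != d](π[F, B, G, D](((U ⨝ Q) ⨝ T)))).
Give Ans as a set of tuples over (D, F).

{(c, 10), (c, 40), (c, 6), (u, 40), (u, 6)}

Joining U and Q on A yields {(29, 20, r, 3, d, 28), (29, 20, r, 3, u, 7), (29, 22, a, 40, d, 28), (29, 22, a, 40, u, 7), (29, 8, z, 14, d, 28), (29, 8, z, 14, u, 7), (37, 15, u, 30, c, 2), (37, 15, u, 30, d, 31), (37, 15, u, 30, w, 37), (37, 22, x, 36, c, 2), (37, 22, x, 36, d, 31), (37, 22, x, 36, w, 37), (37, 24, d, 22, c, 2), (37, 24, d, 22, d, 31), (37, 24, d, 22, w, 37), (39, 28, p, 8, c, 7), (39, 28, p, 8, m, 40), (39, 34, b, 35, c, 7), (39, 34, b, 35, m, 40)}.
Joining (U ⨝ Q) and T on C yields {(29, 20, r, 3, u, 7, 40), (29, 20, r, 3, u, 7, 6), (29, 22, a, 40, u, 7, 40), (29, 22, a, 40, u, 7, 6), (29, 8, z, 14, u, 7, 40), (29, 8, z, 14, u, 7, 6), (37, 15, u, 30, c, 2, 10), (37, 15, u, 30, d, 31, 8), (37, 22, x, 36, c, 2, 10), (37, 22, x, 36, d, 31, 8), (37, 24, d, 22, c, 2, 10), (37, 24, d, 22, d, 31, 8), (39, 28, p, 8, c, 7, 40), (39, 28, p, 8, c, 7, 6), (39, 34, b, 35, c, 7, 40), (39, 34, b, 35, c, 7, 6)}.
Keep only column(s) F, B, G, D: {(10, 15, 30, c), (10, 22, 36, c), (10, 24, 22, c), (40, 20, 3, u), (40, 22, 40, u), (40, 28, 8, c), (40, 34, 35, c), (40, 8, 14, u), (6, 20, 3, u), (6, 22, 40, u), (6, 28, 8, c), (6, 34, 35, c), (6, 8, 14, u), (8, 15, 30, d), (8, 22, 36, d), (8, 24, 22, d)}
σ[D != d]: keep tuples satisfying D != d → {(10, 15, 30, c), (10, 22, 36, c), (10, 24, 22, c), (40, 20, 3, u), (40, 22, 40, u), (40, 28, 8, c), (40, 34, 35, c), (40, 8, 14, u), (6, 20, 3, u), (6, 22, 40, u), (6, 28, 8, c), (6, 34, 35, c), (6, 8, 14, u)}
Keep only column(s) D, F (8 duplicate(s) eliminated): {(c, 10), (c, 40), (c, 6), (u, 40), (u, 6)}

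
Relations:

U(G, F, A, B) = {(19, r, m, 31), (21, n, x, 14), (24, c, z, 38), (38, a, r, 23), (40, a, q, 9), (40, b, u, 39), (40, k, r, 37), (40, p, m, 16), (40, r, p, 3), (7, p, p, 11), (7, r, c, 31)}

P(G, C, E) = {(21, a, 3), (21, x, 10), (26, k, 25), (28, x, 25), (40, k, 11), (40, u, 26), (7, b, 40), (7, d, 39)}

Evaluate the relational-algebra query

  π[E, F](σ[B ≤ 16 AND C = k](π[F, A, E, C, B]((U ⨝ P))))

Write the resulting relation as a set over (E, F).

{(11, a), (11, p), (11, r)}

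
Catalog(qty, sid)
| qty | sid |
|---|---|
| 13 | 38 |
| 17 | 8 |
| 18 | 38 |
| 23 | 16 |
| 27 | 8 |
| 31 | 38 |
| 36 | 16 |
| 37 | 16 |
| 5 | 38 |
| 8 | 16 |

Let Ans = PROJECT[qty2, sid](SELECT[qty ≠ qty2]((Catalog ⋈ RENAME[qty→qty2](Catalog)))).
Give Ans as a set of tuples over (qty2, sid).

ρ[qty→qty2]: schema becomes (qty2, sid); tuples unchanged.
Joining Catalog and RENAME[qty→qty2](Catalog) on sid yields {(13, 38, 13), (13, 38, 18), (13, 38, 31), (13, 38, 5), (17, 8, 17), (17, 8, 27), (18, 38, 13), (18, 38, 18), (18, 38, 31), (18, 38, 5), (23, 16, 23), (23, 16, 36), (23, 16, 37), (23, 16, 8), (27, 8, 17), (27, 8, 27), (31, 38, 13), (31, 38, 18), (31, 38, 31), (31, 38, 5), (36, 16, 23), (36, 16, 36), (36, 16, 37), (36, 16, 8), (37, 16, 23), (37, 16, 36), (37, 16, 37), (37, 16, 8), (5, 38, 13), (5, 38, 18), (5, 38, 31), (5, 38, 5), (8, 16, 23), (8, 16, 36), (8, 16, 37), (8, 16, 8)}.
Selection qty ≠ qty2: {(13, 38, 18), (13, 38, 31), (13, 38, 5), (17, 8, 27), (18, 38, 13), (18, 38, 31), (18, 38, 5), (23, 16, 36), (23, 16, 37), (23, 16, 8), (27, 8, 17), (31, 38, 13), (31, 38, 18), (31, 38, 5), (36, 16, 23), (36, 16, 37), (36, 16, 8), (37, 16, 23), (37, 16, 36), (37, 16, 8), (5, 38, 13), (5, 38, 18), (5, 38, 31), (8, 16, 23), (8, 16, 36), (8, 16, 37)}
π_{qty2, sid} gives {(13, 38), (17, 8), (18, 38), (23, 16), (27, 8), (31, 38), (36, 16), (37, 16), (5, 38), (8, 16)} (16 duplicate(s) eliminated).

{(13, 38), (17, 8), (18, 38), (23, 16), (27, 8), (31, 38), (36, 16), (37, 16), (5, 38), (8, 16)}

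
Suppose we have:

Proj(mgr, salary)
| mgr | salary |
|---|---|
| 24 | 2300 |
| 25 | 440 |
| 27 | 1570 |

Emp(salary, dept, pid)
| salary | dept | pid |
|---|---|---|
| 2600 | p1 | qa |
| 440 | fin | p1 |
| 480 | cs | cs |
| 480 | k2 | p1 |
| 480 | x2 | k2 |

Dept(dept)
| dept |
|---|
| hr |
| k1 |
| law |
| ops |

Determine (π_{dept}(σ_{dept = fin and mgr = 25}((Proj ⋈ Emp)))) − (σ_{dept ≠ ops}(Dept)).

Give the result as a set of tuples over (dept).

Proj ⋈ Emp (natural join on salary): {(25, 440, fin, p1)}
Filtering on dept = fin and mgr = 25 leaves {(25, 440, fin, p1)}.
Projecting to dept: {fin}
Filtering on dept ≠ ops leaves {hr, k1, law}.
Difference: {fin} with {hr, k1, law} → {fin}

{fin}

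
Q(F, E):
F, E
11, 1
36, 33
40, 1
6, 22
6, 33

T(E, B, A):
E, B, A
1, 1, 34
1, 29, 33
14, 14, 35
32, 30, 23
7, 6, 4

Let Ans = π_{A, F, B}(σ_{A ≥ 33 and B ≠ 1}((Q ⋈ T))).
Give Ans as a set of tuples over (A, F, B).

Joining Q and T on E yields {(11, 1, 1, 34), (11, 1, 29, 33), (40, 1, 1, 34), (40, 1, 29, 33)}.
Apply σ_{A ≥ 33 and B ≠ 1}; surviving tuples: {(11, 1, 29, 33), (40, 1, 29, 33)}
π[A, F, B]: project onto (A, F, B) → {(33, 11, 29), (33, 40, 29)}

{(33, 11, 29), (33, 40, 29)}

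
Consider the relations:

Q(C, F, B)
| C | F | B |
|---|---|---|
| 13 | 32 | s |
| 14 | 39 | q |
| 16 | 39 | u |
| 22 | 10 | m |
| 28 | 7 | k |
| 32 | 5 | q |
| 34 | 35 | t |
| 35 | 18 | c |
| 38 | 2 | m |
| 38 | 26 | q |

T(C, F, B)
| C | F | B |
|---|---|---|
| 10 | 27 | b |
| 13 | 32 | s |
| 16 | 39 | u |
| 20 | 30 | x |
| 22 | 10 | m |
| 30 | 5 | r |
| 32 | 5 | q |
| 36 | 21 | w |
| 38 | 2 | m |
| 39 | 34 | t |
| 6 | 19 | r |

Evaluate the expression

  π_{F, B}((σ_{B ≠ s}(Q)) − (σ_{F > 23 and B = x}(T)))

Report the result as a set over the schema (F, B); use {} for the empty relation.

{(10, m), (18, c), (2, m), (26, q), (35, t), (39, q), (39, u), (5, q), (7, k)}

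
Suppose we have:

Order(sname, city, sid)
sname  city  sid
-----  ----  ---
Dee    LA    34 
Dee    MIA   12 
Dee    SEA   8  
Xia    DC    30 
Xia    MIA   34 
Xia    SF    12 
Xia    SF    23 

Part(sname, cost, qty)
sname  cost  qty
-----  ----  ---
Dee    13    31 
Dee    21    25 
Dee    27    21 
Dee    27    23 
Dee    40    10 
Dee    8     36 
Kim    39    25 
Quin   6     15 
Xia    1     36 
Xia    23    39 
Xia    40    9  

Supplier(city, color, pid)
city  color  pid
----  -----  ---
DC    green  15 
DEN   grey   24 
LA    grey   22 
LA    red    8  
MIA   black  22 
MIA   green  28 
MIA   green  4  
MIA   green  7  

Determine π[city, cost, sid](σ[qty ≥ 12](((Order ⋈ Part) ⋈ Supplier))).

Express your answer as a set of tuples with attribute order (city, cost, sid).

{(DC, 1, 30), (DC, 23, 30), (LA, 13, 34), (LA, 21, 34), (LA, 27, 34), (LA, 8, 34), (MIA, 1, 34), (MIA, 13, 12), (MIA, 21, 12), (MIA, 23, 34), (MIA, 27, 12), (MIA, 8, 12)}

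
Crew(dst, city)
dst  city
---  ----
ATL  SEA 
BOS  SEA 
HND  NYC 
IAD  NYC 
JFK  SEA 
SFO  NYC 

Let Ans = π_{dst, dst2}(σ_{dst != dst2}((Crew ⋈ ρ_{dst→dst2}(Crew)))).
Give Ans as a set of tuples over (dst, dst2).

ρ[dst→dst2]: schema becomes (dst2, city); tuples unchanged.
Crew ⋈ ρ_{dst→dst2}(Crew) (natural join on city): {(ATL, SEA, ATL), (ATL, SEA, BOS), (ATL, SEA, JFK), (BOS, SEA, ATL), (BOS, SEA, BOS), (BOS, SEA, JFK), (HND, NYC, HND), (HND, NYC, IAD), (HND, NYC, SFO), (IAD, NYC, HND), (IAD, NYC, IAD), (IAD, NYC, SFO), (JFK, SEA, ATL), (JFK, SEA, BOS), (JFK, SEA, JFK), (SFO, NYC, HND), (SFO, NYC, IAD), (SFO, NYC, SFO)}
Apply σ_{dst != dst2}; surviving tuples: {(ATL, SEA, BOS), (ATL, SEA, JFK), (BOS, SEA, ATL), (BOS, SEA, JFK), (HND, NYC, IAD), (HND, NYC, SFO), (IAD, NYC, HND), (IAD, NYC, SFO), (JFK, SEA, ATL), (JFK, SEA, BOS), (SFO, NYC, HND), (SFO, NYC, IAD)}
Keep only column(s) dst, dst2: {(ATL, BOS), (ATL, JFK), (BOS, ATL), (BOS, JFK), (HND, IAD), (HND, SFO), (IAD, HND), (IAD, SFO), (JFK, ATL), (JFK, BOS), (SFO, HND), (SFO, IAD)}

{(ATL, BOS), (ATL, JFK), (BOS, ATL), (BOS, JFK), (HND, IAD), (HND, SFO), (IAD, HND), (IAD, SFO), (JFK, ATL), (JFK, BOS), (SFO, HND), (SFO, IAD)}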